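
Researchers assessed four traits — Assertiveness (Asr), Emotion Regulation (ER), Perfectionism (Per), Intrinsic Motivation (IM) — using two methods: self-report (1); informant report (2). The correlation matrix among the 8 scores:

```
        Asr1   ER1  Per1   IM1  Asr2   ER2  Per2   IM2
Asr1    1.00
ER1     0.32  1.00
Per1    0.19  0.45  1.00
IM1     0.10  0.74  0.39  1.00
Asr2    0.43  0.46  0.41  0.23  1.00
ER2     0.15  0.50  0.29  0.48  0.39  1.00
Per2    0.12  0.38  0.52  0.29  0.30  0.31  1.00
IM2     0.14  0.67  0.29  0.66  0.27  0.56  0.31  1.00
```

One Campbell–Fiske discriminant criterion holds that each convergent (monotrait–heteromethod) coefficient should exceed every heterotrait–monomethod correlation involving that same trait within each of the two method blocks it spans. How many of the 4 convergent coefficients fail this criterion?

Checking each validity diagonal entry against its comparison values:
Asr (methods 1·2): 0.43 vs {0.32, 0.39, 0.19, 0.30, 0.10, 0.27} → pass.
ER (methods 1·2): 0.50 vs {0.32, 0.39, 0.45, 0.31, 0.74, 0.56} → fail.
Per (methods 1·2): 0.52 vs {0.19, 0.30, 0.45, 0.31, 0.39, 0.31} → pass.
IM (methods 1·2): 0.66 vs {0.10, 0.27, 0.74, 0.56, 0.39, 0.31} → fail.
2 of 4 fail.

2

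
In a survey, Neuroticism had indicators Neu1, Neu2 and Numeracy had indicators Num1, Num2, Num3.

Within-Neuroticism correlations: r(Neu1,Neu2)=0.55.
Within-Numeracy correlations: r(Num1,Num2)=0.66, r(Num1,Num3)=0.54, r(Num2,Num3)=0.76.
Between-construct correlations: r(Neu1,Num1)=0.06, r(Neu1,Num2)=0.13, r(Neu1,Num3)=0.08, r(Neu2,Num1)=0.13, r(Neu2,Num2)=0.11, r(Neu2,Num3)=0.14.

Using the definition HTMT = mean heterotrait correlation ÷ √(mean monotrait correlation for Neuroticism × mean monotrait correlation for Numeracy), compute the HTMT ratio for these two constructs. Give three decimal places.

Mean heterotrait r = 0.65/6 = 0.1083.
Mean within-Neu = 0.55/1 = 0.5500; mean within-Num = 1.96/3 = 0.6533.
Geometric mean = √(0.5500 × 0.6533) = 0.5994.
HTMT = 0.1083 / 0.5994 = 0.181.

0.181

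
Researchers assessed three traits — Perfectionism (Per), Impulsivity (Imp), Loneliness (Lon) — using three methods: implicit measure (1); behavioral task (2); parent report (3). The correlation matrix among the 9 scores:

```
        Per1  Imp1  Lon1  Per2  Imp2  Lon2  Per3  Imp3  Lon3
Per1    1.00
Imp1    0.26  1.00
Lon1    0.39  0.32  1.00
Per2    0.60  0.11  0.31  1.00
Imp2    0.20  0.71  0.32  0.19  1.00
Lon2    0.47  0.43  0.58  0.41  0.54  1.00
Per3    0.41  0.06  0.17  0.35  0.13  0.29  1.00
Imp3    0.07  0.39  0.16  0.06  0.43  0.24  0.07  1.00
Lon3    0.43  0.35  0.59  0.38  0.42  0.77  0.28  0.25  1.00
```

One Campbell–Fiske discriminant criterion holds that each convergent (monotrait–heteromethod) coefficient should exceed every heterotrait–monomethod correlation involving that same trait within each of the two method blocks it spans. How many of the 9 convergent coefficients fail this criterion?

2

Convergent coefficients and their comparison sets:
Per (methods 1·2): 0.60 vs {0.26, 0.19, 0.39, 0.41} → pass.
Per (methods 1·3): 0.41 vs {0.26, 0.07, 0.39, 0.28} → pass.
Per (methods 2·3): 0.35 vs {0.19, 0.07, 0.41, 0.28} → fail.
Imp (methods 1·2): 0.71 vs {0.26, 0.19, 0.32, 0.54} → pass.
Imp (methods 1·3): 0.39 vs {0.26, 0.07, 0.32, 0.25} → pass.
Imp (methods 2·3): 0.43 vs {0.19, 0.07, 0.54, 0.25} → fail.
Lon (methods 1·2): 0.58 vs {0.39, 0.41, 0.32, 0.54} → pass.
Lon (methods 1·3): 0.59 vs {0.39, 0.28, 0.32, 0.25} → pass.
Lon (methods 2·3): 0.77 vs {0.41, 0.28, 0.54, 0.25} → pass.
2 of 9 fail.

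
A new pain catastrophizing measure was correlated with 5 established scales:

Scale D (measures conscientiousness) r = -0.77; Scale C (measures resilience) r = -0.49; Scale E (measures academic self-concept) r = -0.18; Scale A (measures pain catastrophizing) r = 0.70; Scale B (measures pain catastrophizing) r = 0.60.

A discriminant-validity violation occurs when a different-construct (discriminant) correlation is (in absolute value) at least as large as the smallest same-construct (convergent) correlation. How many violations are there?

Convergent (same construct = pain catastrophizing): Scale A, Scale B.
Smallest convergent = 0.60. Discriminant |r|: 0.77, 0.49, 0.18; count ≥ 0.60 → 1.

1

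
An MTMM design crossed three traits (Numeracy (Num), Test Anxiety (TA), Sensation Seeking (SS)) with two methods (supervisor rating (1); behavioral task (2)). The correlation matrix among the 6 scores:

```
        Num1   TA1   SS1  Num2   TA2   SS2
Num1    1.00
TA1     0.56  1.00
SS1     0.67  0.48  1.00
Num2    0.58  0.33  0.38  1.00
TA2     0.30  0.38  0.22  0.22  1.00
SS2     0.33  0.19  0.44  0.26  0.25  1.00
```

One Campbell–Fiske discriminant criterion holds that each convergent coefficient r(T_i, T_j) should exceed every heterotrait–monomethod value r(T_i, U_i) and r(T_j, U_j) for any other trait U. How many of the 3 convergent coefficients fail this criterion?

3

Each convergent coefficient versus the relevant comparison correlations:
Num (methods 1·2): 0.58 vs {0.56, 0.22, 0.67, 0.26} → fail.
TA (methods 1·2): 0.38 vs {0.56, 0.22, 0.48, 0.25} → fail.
SS (methods 1·2): 0.44 vs {0.67, 0.26, 0.48, 0.25} → fail.
3 of 3 fail.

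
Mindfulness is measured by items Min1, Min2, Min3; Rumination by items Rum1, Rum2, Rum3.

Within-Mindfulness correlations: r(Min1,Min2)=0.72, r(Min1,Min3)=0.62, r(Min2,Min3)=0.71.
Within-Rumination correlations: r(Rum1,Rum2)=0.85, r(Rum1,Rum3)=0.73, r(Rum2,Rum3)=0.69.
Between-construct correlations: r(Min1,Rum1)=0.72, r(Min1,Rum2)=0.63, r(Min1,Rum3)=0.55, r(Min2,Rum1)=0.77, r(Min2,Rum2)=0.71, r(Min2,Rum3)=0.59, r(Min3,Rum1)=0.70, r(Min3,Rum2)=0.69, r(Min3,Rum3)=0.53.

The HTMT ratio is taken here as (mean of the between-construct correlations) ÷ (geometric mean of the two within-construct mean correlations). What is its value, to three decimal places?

0.910

Mean between = 5.89/9 = 0.6544.
Mean within-Min = 2.05/3 = 0.6833; mean within-Rum = 2.27/3 = 0.7567.
Geometric mean = √(0.6833 × 0.7567) = 0.7191.
HTMT = 0.6544 / 0.7191 = 0.910.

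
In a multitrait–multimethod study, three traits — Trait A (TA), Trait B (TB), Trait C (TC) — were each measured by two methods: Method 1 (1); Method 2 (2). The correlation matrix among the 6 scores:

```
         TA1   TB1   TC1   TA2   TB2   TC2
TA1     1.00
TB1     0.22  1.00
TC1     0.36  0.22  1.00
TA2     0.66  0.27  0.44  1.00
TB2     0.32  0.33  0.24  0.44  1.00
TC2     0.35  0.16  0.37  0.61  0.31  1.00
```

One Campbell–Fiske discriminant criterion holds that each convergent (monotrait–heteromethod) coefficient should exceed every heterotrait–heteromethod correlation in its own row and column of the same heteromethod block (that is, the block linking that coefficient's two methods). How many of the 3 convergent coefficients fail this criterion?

Each convergent coefficient versus the relevant comparison correlations:
TA (methods 1·2): 0.66 vs {0.32, 0.27, 0.35, 0.44} → pass.
TB (methods 1·2): 0.33 vs {0.27, 0.32, 0.16, 0.24} → pass.
TC (methods 1·2): 0.37 vs {0.44, 0.35, 0.24, 0.16} → fail.
1 of 3 fail.

1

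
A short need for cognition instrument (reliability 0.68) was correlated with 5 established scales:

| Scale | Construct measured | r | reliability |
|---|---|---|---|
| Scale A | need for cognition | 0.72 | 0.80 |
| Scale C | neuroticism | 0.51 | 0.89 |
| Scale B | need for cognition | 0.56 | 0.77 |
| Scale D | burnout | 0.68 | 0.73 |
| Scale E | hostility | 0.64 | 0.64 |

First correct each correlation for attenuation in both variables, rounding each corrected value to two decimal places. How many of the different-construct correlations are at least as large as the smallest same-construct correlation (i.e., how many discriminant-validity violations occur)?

Disattenuated r (r / √(r_scale · r_new)):
  Scale A (conv): 0.72 / √(0.80·0.68) = 0.98
  Scale C (disc): 0.51 / √(0.89·0.68) = 0.66
  Scale B (conv): 0.56 / √(0.77·0.68) = 0.77
  Scale D (disc): 0.68 / √(0.73·0.68) = 0.97
  Scale E (disc): 0.64 / √(0.64·0.68) = 0.97
Smallest convergent = 0.77. Discriminant values: 0.66, 0.97, 0.97; count ≥ 0.77 → 2.

2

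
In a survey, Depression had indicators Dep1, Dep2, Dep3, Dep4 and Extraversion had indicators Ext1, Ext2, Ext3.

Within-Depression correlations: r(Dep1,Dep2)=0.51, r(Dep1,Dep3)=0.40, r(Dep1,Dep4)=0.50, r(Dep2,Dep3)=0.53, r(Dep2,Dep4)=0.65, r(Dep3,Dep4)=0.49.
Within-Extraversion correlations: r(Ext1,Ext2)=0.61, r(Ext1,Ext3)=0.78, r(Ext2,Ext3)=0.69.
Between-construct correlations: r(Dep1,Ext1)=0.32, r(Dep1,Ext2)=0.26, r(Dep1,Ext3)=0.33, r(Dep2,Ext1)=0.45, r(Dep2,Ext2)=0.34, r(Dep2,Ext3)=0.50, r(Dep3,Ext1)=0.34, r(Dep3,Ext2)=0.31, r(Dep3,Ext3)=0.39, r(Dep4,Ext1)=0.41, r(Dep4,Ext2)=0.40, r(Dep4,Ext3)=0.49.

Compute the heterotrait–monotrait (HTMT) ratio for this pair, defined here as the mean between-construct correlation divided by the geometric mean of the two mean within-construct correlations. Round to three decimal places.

Mean between = 4.54/12 = 0.3783.
Mean within-Dep = 3.08/6 = 0.5133; mean within-Ext = 2.08/3 = 0.6933.
Geometric mean = √(0.5133 × 0.6933) = 0.5965.
HTMT = 0.3783 / 0.5965 = 0.634.

0.634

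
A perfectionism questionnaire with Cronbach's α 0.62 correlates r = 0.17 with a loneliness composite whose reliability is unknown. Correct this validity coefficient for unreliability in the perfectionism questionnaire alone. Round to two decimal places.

Single correction: r_c = r_obs / √r_xx = 0.17 / √0.62 = 0.17 / 0.7874 ≈ 0.22.

0.22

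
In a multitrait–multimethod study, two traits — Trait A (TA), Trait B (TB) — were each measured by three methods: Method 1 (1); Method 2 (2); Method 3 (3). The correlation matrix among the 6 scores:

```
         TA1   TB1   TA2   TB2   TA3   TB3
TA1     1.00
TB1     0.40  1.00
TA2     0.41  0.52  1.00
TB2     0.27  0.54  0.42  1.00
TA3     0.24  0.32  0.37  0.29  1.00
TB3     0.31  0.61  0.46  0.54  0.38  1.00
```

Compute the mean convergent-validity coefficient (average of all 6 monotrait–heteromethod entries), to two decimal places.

0.45

Convergent values: 0.41, 0.24, 0.37, 0.54, 0.61, 0.54; mean = 2.71/6 = 0.45.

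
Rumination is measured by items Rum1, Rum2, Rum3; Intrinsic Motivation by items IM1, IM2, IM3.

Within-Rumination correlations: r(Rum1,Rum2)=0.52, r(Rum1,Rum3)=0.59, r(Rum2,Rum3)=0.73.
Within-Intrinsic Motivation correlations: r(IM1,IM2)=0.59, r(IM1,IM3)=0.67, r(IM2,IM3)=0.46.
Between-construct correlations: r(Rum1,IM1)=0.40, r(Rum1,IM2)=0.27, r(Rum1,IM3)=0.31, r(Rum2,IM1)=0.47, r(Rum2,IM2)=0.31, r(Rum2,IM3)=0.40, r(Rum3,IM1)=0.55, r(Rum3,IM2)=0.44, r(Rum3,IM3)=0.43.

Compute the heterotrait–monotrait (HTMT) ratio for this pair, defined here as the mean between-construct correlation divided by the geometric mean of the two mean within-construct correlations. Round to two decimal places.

0.67

Between-construct mean = 3.58/9 = 0.3978.
Mean within-Rum = 1.84/3 = 0.6133; mean within-IM = 1.72/3 = 0.5733.
Geometric mean = √(0.6133 × 0.5733) = 0.5930.
HTMT = 0.3978 / 0.5930 = 0.67.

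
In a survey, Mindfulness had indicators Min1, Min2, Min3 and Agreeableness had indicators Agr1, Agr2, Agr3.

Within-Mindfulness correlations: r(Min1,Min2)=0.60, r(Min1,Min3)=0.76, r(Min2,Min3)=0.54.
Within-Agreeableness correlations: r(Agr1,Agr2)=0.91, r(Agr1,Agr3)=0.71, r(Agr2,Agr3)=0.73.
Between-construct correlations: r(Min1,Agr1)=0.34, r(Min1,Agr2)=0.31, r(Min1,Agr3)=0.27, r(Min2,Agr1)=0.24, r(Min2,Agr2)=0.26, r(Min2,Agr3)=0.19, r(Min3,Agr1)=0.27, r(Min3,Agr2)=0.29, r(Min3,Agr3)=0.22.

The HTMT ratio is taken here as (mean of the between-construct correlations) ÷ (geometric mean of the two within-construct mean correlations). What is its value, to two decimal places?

Mean heterotrait r = 2.39/9 = 0.2656.
Mean within-Min = 1.90/3 = 0.6333; mean within-Agr = 2.35/3 = 0.7833.
Geometric mean = √(0.6333 × 0.7833) = 0.7043.
HTMT = 0.2656 / 0.7043 = 0.38.

0.38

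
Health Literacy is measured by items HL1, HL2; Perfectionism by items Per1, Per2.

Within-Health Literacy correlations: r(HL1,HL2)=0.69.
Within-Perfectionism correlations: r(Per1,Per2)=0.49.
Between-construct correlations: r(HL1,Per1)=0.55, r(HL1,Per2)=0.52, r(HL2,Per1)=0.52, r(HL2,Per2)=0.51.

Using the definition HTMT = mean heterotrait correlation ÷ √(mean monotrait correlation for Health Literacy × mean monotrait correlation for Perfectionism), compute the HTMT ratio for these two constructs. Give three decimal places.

0.903

Between-construct mean = 2.10/4 = 0.5250.
Mean within-HL = 0.69/1 = 0.6900; mean within-Per = 0.49/1 = 0.4900.
Geometric mean = √(0.6900 × 0.4900) = 0.5815.
HTMT = 0.5250 / 0.5815 = 0.903.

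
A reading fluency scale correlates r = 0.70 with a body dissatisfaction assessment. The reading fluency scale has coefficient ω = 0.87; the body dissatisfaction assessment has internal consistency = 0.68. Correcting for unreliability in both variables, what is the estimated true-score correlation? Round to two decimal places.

r_true = r_obs / √(r_xx · r_yy) = 0.70 / √(0.87 × 0.68) = 0.70 / √0.5916 = 0.70 / 0.7692 ≈ 0.91.

0.91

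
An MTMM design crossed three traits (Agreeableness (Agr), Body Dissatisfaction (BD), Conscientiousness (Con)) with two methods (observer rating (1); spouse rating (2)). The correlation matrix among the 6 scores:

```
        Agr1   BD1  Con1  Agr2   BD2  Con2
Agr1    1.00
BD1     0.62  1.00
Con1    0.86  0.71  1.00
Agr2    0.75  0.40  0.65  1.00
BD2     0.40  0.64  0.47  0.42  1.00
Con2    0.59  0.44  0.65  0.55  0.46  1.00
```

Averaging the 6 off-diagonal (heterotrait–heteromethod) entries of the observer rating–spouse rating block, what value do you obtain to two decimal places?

0.49

HTHM values (method 1 × method 2): 0.40, 0.59, 0.40, 0.44, 0.65, 0.47; mean = 2.95/6 = 0.49.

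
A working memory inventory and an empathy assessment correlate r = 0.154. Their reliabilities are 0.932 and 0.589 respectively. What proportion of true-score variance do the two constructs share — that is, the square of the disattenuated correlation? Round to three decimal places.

Disattenuated r = 0.154 / √(0.932 × 0.589) = 0.154 / 0.7409 = 0.2079.
Shared true-score variance = 0.2079² = 0.0432 ≈ 0.043.

0.043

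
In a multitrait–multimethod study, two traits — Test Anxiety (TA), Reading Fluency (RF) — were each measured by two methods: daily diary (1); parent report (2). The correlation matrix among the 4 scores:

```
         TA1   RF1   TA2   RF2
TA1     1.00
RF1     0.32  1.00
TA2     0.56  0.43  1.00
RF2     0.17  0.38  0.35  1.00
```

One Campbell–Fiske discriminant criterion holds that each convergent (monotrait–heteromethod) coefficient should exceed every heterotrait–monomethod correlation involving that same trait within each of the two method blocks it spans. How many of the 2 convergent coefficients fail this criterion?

Checking each validity diagonal entry against its comparison values:
TA (methods 1·2): 0.56 vs {0.32, 0.35} → pass.
RF (methods 1·2): 0.38 vs {0.32, 0.35} → pass.
0 of 2 fail.

0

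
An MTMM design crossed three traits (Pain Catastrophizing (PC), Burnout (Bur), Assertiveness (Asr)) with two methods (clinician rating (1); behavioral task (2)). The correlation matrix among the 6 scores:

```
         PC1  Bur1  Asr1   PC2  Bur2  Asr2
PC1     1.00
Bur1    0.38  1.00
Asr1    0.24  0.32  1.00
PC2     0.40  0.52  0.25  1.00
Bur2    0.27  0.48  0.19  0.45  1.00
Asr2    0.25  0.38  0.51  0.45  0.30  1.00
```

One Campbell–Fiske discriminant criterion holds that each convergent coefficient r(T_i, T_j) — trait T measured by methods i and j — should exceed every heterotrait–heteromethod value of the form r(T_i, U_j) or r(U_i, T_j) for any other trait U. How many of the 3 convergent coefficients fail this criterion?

Checking each validity diagonal entry against its comparison values:
PC (methods 1·2): 0.40 vs {0.27, 0.52, 0.25, 0.25} → fail.
Bur (methods 1·2): 0.48 vs {0.52, 0.27, 0.38, 0.19} → fail.
Asr (methods 1·2): 0.51 vs {0.25, 0.25, 0.19, 0.38} → pass.
2 of 3 fail.

2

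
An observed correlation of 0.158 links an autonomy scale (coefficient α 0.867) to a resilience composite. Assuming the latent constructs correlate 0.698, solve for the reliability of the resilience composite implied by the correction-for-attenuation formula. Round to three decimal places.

r_true = r_obs / √(r_xx · r_yy) ⇒ 0.698 = 0.158 / √(0.867 · r_yy).
√(0.867 · r_yy) = 0.158 / 0.698 = 0.2264; 0.867 · r_yy = 0.0513; r_yy = 0.0513 / 0.867 ≈ 0.059.

0.059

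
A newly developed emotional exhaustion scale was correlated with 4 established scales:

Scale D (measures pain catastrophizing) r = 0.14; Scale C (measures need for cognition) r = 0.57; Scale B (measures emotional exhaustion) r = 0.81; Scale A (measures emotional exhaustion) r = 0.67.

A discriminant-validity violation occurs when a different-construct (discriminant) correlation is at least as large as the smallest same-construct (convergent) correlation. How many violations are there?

Convergent (same construct = emotional exhaustion): Scale B, Scale A.
Smallest convergent = 0.67. Discriminant values: 0.14, 0.57; count ≥ 0.67 → 0.

0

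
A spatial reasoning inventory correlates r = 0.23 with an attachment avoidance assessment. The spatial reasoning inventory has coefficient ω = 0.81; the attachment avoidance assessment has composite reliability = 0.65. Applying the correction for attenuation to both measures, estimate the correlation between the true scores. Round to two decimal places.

r_true = r_obs / √(r_xx · r_yy) = 0.23 / √(0.81 × 0.65) = 0.23 / √0.5265 = 0.23 / 0.7256 ≈ 0.32.

0.32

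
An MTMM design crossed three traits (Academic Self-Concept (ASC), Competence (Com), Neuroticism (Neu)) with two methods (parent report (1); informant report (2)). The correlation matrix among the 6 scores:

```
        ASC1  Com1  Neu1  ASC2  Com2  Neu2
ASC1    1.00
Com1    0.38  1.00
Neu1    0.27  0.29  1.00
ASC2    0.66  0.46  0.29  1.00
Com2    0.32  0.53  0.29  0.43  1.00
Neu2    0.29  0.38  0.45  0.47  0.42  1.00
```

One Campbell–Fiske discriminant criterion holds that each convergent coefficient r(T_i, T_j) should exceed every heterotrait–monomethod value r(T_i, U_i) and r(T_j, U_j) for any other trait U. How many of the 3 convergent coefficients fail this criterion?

1

Convergent coefficients and their comparison sets:
ASC (methods 1·2): 0.66 vs {0.38, 0.43, 0.27, 0.47} → pass.
Com (methods 1·2): 0.53 vs {0.38, 0.43, 0.29, 0.42} → pass.
Neu (methods 1·2): 0.45 vs {0.27, 0.47, 0.29, 0.42} → fail.
1 of 3 fail.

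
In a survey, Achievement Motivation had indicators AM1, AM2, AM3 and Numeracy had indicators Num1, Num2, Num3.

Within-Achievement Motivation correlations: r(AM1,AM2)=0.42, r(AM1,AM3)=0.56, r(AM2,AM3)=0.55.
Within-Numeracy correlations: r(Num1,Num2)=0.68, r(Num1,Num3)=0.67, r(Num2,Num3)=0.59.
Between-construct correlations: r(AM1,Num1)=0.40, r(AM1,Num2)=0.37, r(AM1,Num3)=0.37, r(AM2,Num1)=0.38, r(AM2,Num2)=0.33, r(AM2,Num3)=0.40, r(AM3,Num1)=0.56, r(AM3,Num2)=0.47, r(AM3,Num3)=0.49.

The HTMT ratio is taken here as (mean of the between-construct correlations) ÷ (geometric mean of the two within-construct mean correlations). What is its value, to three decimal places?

0.729

Mean heterotrait r = 3.77/9 = 0.4189.
Mean within-AM = 1.53/3 = 0.5100; mean within-Num = 1.94/3 = 0.6467.
Geometric mean = √(0.5100 × 0.6467) = 0.5743.
HTMT = 0.4189 / 0.5743 = 0.729.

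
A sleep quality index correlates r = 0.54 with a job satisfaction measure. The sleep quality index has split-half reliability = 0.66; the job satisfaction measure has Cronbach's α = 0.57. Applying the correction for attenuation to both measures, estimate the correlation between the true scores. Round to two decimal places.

r_true = r_obs / √(r_xx · r_yy) = 0.54 / √(0.66 × 0.57) = 0.54 / √0.3762 = 0.54 / 0.6134 ≈ 0.88.

0.88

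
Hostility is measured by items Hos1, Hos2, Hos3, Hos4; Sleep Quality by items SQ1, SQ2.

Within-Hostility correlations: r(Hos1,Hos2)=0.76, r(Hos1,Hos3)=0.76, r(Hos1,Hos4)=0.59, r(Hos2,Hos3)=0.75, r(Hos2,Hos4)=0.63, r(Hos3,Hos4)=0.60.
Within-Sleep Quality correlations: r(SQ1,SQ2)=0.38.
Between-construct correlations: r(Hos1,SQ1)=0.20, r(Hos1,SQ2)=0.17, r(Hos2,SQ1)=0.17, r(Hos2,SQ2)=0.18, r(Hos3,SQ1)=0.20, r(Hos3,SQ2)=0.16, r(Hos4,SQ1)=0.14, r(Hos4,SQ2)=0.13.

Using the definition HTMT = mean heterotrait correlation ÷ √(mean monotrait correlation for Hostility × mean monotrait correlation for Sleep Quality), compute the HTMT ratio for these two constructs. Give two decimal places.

Mean between = 1.35/8 = 0.1688.
Mean within-Hos = 4.09/6 = 0.6817; mean within-SQ = 0.38/1 = 0.3800.
Geometric mean = √(0.6817 × 0.3800) = 0.5090.
HTMT = 0.1688 / 0.5090 = 0.33.

0.33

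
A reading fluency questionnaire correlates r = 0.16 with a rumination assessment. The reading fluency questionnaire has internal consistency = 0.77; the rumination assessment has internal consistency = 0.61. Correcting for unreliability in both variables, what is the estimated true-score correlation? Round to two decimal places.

0.23

r_true = r_obs / √(r_xx · r_yy) = 0.16 / √(0.77 × 0.61) = 0.16 / √0.4697 = 0.16 / 0.6853 ≈ 0.23.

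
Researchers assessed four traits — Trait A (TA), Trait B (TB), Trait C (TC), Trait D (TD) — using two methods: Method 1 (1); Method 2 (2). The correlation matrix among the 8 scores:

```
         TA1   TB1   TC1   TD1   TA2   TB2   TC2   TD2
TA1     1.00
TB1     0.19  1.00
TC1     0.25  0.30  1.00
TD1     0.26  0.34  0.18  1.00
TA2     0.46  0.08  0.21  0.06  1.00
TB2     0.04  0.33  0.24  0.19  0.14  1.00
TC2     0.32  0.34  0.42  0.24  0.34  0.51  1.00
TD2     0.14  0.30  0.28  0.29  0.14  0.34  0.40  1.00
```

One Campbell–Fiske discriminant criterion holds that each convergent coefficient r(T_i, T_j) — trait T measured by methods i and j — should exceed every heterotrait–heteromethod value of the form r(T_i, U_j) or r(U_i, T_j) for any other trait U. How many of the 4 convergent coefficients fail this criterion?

2

Each convergent coefficient versus the relevant comparison correlations:
TA (methods 1·2): 0.46 vs {0.04, 0.08, 0.32, 0.21, 0.14, 0.06} → pass.
TB (methods 1·2): 0.33 vs {0.08, 0.04, 0.34, 0.24, 0.30, 0.19} → fail.
TC (methods 1·2): 0.42 vs {0.21, 0.32, 0.24, 0.34, 0.28, 0.24} → pass.
TD (methods 1·2): 0.29 vs {0.06, 0.14, 0.19, 0.30, 0.24, 0.28} → fail.
2 of 4 fail.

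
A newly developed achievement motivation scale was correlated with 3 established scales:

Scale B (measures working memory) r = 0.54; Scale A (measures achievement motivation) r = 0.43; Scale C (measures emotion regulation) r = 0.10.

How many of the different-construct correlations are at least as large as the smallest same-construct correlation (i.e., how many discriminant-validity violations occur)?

1

Convergent (same construct = achievement motivation): Scale A.
Smallest convergent = 0.43. Discriminant values: 0.54, 0.10; count ≥ 0.43 → 1.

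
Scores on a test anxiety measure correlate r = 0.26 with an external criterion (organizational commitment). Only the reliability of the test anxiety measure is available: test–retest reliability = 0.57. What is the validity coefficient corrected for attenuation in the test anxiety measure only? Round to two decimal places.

Single correction: r_c = r_obs / √r_xx = 0.26 / √0.57 = 0.26 / 0.7550 ≈ 0.34.

0.34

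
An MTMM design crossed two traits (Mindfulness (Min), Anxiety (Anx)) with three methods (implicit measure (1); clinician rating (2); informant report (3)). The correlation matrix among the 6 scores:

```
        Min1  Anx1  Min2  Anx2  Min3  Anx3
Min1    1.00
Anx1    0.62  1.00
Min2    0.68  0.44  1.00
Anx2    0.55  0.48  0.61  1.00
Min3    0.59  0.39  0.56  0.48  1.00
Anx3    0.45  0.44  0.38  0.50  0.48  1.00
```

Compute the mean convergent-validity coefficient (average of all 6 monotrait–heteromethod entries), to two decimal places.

0.54

Convergent values: 0.68, 0.59, 0.56, 0.48, 0.44, 0.50; mean = 3.25/6 = 0.54.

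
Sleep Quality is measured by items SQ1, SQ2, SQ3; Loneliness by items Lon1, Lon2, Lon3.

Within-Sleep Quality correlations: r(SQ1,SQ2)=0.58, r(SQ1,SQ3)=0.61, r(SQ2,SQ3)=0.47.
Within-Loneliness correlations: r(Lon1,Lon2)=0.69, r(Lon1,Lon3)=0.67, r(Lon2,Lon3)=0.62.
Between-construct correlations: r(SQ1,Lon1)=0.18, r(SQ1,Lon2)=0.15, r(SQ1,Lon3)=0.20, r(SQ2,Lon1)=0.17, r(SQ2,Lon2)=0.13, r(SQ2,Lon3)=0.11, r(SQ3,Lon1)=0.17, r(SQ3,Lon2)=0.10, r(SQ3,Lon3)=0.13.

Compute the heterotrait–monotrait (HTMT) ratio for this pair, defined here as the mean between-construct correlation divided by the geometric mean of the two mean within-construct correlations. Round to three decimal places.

Mean heterotrait r = 1.34/9 = 0.1489.
Mean within-SQ = 1.66/3 = 0.5533; mean within-Lon = 1.98/3 = 0.6600.
Geometric mean = √(0.5533 × 0.6600) = 0.6043.
HTMT = 0.1489 / 0.6043 = 0.246.

0.246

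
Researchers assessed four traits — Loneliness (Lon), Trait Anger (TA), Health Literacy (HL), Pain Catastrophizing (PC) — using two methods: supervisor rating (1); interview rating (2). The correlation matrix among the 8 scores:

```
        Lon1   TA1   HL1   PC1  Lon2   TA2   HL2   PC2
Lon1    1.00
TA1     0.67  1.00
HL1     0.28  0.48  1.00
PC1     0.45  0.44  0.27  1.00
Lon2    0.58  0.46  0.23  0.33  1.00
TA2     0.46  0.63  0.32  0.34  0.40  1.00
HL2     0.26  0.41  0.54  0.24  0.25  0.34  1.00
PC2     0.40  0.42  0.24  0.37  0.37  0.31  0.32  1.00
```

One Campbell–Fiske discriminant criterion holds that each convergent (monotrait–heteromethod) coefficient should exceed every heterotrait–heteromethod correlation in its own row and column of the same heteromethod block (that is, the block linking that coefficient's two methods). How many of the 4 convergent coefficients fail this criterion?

Convergent coefficients and their comparison sets:
Lon (methods 1·2): 0.58 vs {0.46, 0.46, 0.26, 0.23, 0.40, 0.33} → pass.
TA (methods 1·2): 0.63 vs {0.46, 0.46, 0.41, 0.32, 0.42, 0.34} → pass.
HL (methods 1·2): 0.54 vs {0.23, 0.26, 0.32, 0.41, 0.24, 0.24} → pass.
PC (methods 1·2): 0.37 vs {0.33, 0.40, 0.34, 0.42, 0.24, 0.24} → fail.
1 of 4 fail.

1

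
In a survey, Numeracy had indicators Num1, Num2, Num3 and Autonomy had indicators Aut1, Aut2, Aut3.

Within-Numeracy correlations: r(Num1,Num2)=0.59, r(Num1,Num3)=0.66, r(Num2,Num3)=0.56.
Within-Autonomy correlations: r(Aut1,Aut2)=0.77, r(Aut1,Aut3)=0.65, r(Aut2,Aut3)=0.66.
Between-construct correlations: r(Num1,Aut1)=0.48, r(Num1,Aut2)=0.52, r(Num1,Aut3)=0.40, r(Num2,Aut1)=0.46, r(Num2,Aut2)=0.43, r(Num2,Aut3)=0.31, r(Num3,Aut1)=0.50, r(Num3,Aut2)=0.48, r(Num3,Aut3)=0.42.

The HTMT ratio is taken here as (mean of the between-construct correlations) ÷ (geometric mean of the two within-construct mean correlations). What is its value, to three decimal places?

Mean between = 4.00/9 = 0.4444.
Mean within-Num = 1.81/3 = 0.6033; mean within-Aut = 2.08/3 = 0.6933.
Geometric mean = √(0.6033 × 0.6933) = 0.6467.
HTMT = 0.4444 / 0.6467 = 0.687.

0.687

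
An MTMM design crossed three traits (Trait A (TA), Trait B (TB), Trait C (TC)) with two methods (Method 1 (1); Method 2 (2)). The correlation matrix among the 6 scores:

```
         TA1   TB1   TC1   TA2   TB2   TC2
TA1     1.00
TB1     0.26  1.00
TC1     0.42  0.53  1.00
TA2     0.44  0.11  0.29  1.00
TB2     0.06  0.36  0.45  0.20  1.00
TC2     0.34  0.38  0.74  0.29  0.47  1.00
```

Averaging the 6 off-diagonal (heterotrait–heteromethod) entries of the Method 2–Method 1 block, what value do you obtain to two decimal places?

HTHM values (method 2 × method 1): 0.11, 0.29, 0.06, 0.45, 0.34, 0.38; mean = 1.63/6 = 0.27.

0.27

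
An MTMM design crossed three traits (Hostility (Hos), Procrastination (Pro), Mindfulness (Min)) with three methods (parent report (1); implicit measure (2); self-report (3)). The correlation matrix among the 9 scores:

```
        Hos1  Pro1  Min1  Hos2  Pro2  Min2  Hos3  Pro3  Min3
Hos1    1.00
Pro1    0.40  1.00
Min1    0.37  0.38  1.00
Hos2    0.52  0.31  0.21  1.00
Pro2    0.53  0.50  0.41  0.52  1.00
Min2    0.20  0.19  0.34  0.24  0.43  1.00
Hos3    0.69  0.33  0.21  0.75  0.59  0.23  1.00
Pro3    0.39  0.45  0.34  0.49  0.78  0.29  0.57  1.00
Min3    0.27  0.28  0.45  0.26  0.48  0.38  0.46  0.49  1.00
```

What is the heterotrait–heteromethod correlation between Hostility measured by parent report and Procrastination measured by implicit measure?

Different traits and methods: r(Hos1, Pro2) = 0.53.

0.53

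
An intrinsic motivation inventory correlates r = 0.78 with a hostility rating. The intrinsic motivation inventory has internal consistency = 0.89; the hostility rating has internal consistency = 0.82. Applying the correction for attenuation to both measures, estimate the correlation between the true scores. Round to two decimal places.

0.91

r_true = r_obs / √(r_xx · r_yy) = 0.78 / √(0.89 × 0.82) = 0.78 / √0.7298 = 0.78 / 0.8543 ≈ 0.91.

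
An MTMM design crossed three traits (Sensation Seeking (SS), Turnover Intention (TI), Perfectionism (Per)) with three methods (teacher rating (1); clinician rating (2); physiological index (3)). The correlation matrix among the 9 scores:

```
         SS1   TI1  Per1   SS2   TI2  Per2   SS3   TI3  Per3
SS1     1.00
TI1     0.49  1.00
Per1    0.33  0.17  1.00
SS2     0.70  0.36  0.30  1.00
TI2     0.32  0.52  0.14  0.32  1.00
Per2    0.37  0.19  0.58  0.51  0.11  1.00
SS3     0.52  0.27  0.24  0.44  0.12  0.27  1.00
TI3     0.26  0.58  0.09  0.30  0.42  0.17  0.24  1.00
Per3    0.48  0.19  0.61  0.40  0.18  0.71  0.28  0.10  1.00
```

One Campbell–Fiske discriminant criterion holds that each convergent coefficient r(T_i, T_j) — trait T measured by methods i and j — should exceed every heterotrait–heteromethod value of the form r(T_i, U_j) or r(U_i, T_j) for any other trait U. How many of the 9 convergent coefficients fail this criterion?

0

Each convergent coefficient versus the relevant comparison correlations:
SS (methods 1·2): 0.70 vs {0.32, 0.36, 0.37, 0.30} → pass.
SS (methods 1·3): 0.52 vs {0.26, 0.27, 0.48, 0.24} → pass.
SS (methods 2·3): 0.44 vs {0.30, 0.12, 0.40, 0.27} → pass.
TI (methods 1·2): 0.52 vs {0.36, 0.32, 0.19, 0.14} → pass.
TI (methods 1·3): 0.58 vs {0.27, 0.26, 0.19, 0.09} → pass.
TI (methods 2·3): 0.42 vs {0.12, 0.30, 0.18, 0.17} → pass.
Per (methods 1·2): 0.58 vs {0.30, 0.37, 0.14, 0.19} → pass.
Per (methods 1·3): 0.61 vs {0.24, 0.48, 0.09, 0.19} → pass.
Per (methods 2·3): 0.71 vs {0.27, 0.40, 0.17, 0.18} → pass.
0 of 9 fail.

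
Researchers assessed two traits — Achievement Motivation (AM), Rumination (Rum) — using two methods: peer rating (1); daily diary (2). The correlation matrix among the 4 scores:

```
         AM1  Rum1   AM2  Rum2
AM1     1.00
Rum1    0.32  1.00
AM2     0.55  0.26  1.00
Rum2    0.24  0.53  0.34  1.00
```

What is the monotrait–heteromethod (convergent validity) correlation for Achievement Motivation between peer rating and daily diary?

Same trait (AM), different methods: r(AM1, AM2) = 0.55.

0.55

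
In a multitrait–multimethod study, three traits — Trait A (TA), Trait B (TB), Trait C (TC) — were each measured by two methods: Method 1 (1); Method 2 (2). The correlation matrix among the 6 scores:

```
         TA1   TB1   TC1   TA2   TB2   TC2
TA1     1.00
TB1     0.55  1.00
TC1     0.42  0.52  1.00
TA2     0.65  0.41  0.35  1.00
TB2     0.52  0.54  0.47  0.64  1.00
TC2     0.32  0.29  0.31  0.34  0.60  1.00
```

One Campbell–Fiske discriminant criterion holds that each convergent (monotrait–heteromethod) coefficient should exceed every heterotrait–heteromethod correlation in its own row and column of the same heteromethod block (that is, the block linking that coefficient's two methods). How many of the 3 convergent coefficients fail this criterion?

Checking each validity diagonal entry against its comparison values:
TA (methods 1·2): 0.65 vs {0.52, 0.41, 0.32, 0.35} → pass.
TB (methods 1·2): 0.54 vs {0.41, 0.52, 0.29, 0.47} → pass.
TC (methods 1·2): 0.31 vs {0.35, 0.32, 0.47, 0.29} → fail.
1 of 3 fail.

1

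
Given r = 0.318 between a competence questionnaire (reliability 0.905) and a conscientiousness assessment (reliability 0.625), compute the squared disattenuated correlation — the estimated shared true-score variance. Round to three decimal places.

0.179

Disattenuated r = 0.318 / √(0.905 × 0.625) = 0.318 / 0.7521 = 0.4228.
Shared true-score variance = 0.4228² = 0.1788 ≈ 0.179.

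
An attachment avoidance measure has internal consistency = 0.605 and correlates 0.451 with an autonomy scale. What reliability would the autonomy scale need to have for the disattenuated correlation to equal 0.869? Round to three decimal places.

r_true = r_obs / √(r_xx · r_yy) ⇒ 0.869 = 0.451 / √(0.605 · r_yy).
√(0.605 · r_yy) = 0.451 / 0.869 = 0.5190; 0.605 · r_yy = 0.2694; r_yy = 0.2694 / 0.605 ≈ 0.445.

0.445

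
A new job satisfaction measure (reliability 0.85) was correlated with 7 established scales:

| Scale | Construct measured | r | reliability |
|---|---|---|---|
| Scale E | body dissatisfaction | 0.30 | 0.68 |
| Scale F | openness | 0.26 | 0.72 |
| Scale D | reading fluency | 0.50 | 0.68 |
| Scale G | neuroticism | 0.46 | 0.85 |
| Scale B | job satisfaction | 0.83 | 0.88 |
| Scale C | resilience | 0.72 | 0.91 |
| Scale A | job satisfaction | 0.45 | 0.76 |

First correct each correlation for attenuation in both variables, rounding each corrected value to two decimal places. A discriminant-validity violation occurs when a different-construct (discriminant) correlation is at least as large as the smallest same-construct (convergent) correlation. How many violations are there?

2

Disattenuated r (r / √(r_scale · r_new)):
  Scale E (disc): 0.30 / √(0.68·0.85) = 0.39
  Scale F (disc): 0.26 / √(0.72·0.85) = 0.33
  Scale D (disc): 0.50 / √(0.68·0.85) = 0.66
  Scale G (disc): 0.46 / √(0.85·0.85) = 0.54
  Scale B (conv): 0.83 / √(0.88·0.85) = 0.96
  Scale C (disc): 0.72 / √(0.91·0.85) = 0.82
  Scale A (conv): 0.45 / √(0.76·0.85) = 0.56
Smallest convergent = 0.56. Discriminant values: 0.39, 0.33, 0.66, 0.54, 0.82; count ≥ 0.56 → 2.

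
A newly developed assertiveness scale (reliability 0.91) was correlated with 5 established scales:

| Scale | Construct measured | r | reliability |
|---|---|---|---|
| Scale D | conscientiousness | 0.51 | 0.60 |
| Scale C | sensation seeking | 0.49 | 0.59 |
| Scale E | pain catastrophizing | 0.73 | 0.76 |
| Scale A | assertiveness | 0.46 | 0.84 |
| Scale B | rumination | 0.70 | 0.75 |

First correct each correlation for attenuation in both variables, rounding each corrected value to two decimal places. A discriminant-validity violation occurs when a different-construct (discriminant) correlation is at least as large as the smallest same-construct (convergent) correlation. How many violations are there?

4

Disattenuated r (r / √(r_scale · r_new)):
  Scale D (disc): 0.51 / √(0.60·0.91) = 0.69
  Scale C (disc): 0.49 / √(0.59·0.91) = 0.67
  Scale E (disc): 0.73 / √(0.76·0.91) = 0.88
  Scale A (conv): 0.46 / √(0.84·0.91) = 0.53
  Scale B (disc): 0.70 / √(0.75·0.91) = 0.85
Smallest convergent = 0.53. Discriminant values: 0.69, 0.67, 0.88, 0.85; count ≥ 0.53 → 4.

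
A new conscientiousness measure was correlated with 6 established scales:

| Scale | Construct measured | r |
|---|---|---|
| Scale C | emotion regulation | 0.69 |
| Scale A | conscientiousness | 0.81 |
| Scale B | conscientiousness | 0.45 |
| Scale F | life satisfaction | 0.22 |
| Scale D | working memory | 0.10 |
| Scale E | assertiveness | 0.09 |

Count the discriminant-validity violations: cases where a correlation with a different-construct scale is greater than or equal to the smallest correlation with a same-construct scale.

Convergent (same construct = conscientiousness): Scale A, Scale B.
Smallest convergent = 0.45. Discriminant values: 0.69, 0.22, 0.10, 0.09; count ≥ 0.45 → 1.

1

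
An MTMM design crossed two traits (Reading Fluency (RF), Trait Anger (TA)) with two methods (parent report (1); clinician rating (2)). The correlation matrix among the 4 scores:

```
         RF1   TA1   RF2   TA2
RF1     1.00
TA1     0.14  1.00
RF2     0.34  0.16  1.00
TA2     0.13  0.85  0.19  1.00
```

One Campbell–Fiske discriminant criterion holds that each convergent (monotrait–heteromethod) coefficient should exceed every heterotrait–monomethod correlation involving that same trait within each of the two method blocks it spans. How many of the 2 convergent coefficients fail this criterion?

Each convergent coefficient versus the relevant comparison correlations:
RF (methods 1·2): 0.34 vs {0.14, 0.19} → pass.
TA (methods 1·2): 0.85 vs {0.14, 0.19} → pass.
0 of 2 fail.

0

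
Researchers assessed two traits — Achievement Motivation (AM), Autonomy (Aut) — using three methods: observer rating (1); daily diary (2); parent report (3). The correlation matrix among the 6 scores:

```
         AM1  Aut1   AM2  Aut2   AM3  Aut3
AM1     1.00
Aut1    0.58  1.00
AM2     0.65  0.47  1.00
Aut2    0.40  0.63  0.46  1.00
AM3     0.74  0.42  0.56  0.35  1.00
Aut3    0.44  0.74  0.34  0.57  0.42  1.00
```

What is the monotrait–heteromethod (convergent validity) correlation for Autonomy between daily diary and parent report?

0.57

Same trait (Aut), different methods: r(Aut2, Aut3) = 0.57.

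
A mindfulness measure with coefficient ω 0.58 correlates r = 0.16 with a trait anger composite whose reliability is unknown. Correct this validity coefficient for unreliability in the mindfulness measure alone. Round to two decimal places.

0.21

Single correction: r_c = r_obs / √r_xx = 0.16 / √0.58 = 0.16 / 0.7616 ≈ 0.21.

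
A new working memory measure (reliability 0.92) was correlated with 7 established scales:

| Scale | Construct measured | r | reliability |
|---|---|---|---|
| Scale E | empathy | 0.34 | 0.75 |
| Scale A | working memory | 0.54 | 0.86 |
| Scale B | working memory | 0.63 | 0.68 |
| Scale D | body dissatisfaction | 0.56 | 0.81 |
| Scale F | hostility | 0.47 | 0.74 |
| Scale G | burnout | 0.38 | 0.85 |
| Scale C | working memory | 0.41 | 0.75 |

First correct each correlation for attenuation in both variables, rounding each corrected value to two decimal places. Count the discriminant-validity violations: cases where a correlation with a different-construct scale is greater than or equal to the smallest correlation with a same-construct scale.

2

Disattenuated r (r / √(r_scale · r_new)):
  Scale E (disc): 0.34 / √(0.75·0.92) = 0.41
  Scale A (conv): 0.54 / √(0.86·0.92) = 0.61
  Scale B (conv): 0.63 / √(0.68·0.92) = 0.80
  Scale D (disc): 0.56 / √(0.81·0.92) = 0.65
  Scale F (disc): 0.47 / √(0.74·0.92) = 0.57
  Scale G (disc): 0.38 / √(0.85·0.92) = 0.43
  Scale C (conv): 0.41 / √(0.75·0.92) = 0.49
Smallest convergent = 0.49. Discriminant values: 0.41, 0.65, 0.57, 0.43; count ≥ 0.49 → 2.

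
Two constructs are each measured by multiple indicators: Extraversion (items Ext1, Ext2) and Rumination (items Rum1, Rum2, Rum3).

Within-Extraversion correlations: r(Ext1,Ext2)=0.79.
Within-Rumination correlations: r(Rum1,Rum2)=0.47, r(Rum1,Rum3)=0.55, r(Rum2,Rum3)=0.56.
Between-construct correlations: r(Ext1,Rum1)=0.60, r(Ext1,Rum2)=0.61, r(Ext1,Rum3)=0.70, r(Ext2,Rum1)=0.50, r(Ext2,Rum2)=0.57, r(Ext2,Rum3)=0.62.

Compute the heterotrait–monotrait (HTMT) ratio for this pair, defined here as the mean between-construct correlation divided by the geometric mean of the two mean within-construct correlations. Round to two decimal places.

Between-construct mean = 3.60/6 = 0.6000.
Mean within-Ext = 0.79/1 = 0.7900; mean within-Rum = 1.58/3 = 0.5267.
Geometric mean = √(0.7900 × 0.5267) = 0.6451.
HTMT = 0.6000 / 0.6451 = 0.93.

0.93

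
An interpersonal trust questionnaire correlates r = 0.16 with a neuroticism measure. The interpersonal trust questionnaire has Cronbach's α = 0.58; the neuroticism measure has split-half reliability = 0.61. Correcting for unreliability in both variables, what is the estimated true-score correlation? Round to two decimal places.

r_true = r_obs / √(r_xx · r_yy) = 0.16 / √(0.58 × 0.61) = 0.16 / √0.3538 = 0.16 / 0.5948 ≈ 0.27.

0.27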